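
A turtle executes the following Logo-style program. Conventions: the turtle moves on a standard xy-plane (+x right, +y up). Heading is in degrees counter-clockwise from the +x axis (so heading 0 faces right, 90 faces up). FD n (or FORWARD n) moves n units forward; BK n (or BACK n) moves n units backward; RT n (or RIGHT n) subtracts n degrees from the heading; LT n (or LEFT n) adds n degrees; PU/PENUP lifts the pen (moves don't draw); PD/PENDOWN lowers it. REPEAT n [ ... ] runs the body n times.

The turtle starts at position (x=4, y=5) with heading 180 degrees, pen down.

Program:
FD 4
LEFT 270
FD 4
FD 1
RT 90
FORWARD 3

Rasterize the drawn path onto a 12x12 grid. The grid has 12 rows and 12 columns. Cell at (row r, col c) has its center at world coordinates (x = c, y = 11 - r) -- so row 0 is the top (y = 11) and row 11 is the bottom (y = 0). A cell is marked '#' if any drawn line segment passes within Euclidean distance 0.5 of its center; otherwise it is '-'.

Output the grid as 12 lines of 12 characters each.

Segment 0: (4,5) -> (0,5)
Segment 1: (0,5) -> (0,9)
Segment 2: (0,9) -> (0,10)
Segment 3: (0,10) -> (3,10)

Answer: ------------
####--------
#-----------
#-----------
#-----------
#-----------
#####-------
------------
------------
------------
------------
------------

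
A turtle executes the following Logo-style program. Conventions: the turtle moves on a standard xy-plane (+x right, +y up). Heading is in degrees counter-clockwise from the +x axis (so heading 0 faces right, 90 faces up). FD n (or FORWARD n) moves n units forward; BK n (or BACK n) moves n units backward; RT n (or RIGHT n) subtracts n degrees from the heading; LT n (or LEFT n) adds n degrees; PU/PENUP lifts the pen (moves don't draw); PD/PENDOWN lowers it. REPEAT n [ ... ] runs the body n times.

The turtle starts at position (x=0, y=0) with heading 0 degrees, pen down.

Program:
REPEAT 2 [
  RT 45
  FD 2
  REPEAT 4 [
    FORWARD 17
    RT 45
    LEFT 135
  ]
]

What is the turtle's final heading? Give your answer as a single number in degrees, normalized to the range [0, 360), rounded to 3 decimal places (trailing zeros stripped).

Executing turtle program step by step:
Start: pos=(0,0), heading=0, pen down
REPEAT 2 [
  -- iteration 1/2 --
  RT 45: heading 0 -> 315
  FD 2: (0,0) -> (1.414,-1.414) [heading=315, draw]
  REPEAT 4 [
    -- iteration 1/4 --
    FD 17: (1.414,-1.414) -> (13.435,-13.435) [heading=315, draw]
    RT 45: heading 315 -> 270
    LT 135: heading 270 -> 45
    -- iteration 2/4 --
    FD 17: (13.435,-13.435) -> (25.456,-1.414) [heading=45, draw]
    RT 45: heading 45 -> 0
    LT 135: heading 0 -> 135
    -- iteration 3/4 --
    FD 17: (25.456,-1.414) -> (13.435,10.607) [heading=135, draw]
    RT 45: heading 135 -> 90
    LT 135: heading 90 -> 225
    -- iteration 4/4 --
    FD 17: (13.435,10.607) -> (1.414,-1.414) [heading=225, draw]
    RT 45: heading 225 -> 180
    LT 135: heading 180 -> 315
  ]
  -- iteration 2/2 --
  RT 45: heading 315 -> 270
  FD 2: (1.414,-1.414) -> (1.414,-3.414) [heading=270, draw]
  REPEAT 4 [
    -- iteration 1/4 --
    FD 17: (1.414,-3.414) -> (1.414,-20.414) [heading=270, draw]
    RT 45: heading 270 -> 225
    LT 135: heading 225 -> 0
    -- iteration 2/4 --
    FD 17: (1.414,-20.414) -> (18.414,-20.414) [heading=0, draw]
    RT 45: heading 0 -> 315
    LT 135: heading 315 -> 90
    -- iteration 3/4 --
    FD 17: (18.414,-20.414) -> (18.414,-3.414) [heading=90, draw]
    RT 45: heading 90 -> 45
    LT 135: heading 45 -> 180
    -- iteration 4/4 --
    FD 17: (18.414,-3.414) -> (1.414,-3.414) [heading=180, draw]
    RT 45: heading 180 -> 135
    LT 135: heading 135 -> 270
  ]
]
Final: pos=(1.414,-3.414), heading=270, 10 segment(s) drawn

Answer: 270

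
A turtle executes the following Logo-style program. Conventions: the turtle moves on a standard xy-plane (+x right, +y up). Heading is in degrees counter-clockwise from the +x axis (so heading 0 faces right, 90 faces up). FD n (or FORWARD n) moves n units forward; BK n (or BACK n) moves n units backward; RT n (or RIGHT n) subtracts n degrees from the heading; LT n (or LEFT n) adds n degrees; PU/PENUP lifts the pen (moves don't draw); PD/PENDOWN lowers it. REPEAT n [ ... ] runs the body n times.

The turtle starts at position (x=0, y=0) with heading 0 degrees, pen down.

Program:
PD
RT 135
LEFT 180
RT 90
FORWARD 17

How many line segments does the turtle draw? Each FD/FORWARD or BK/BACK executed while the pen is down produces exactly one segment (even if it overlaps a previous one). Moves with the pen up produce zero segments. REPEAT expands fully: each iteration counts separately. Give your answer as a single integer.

Executing turtle program step by step:
Start: pos=(0,0), heading=0, pen down
PD: pen down
RT 135: heading 0 -> 225
LT 180: heading 225 -> 45
RT 90: heading 45 -> 315
FD 17: (0,0) -> (12.021,-12.021) [heading=315, draw]
Final: pos=(12.021,-12.021), heading=315, 1 segment(s) drawn
Segments drawn: 1

Answer: 1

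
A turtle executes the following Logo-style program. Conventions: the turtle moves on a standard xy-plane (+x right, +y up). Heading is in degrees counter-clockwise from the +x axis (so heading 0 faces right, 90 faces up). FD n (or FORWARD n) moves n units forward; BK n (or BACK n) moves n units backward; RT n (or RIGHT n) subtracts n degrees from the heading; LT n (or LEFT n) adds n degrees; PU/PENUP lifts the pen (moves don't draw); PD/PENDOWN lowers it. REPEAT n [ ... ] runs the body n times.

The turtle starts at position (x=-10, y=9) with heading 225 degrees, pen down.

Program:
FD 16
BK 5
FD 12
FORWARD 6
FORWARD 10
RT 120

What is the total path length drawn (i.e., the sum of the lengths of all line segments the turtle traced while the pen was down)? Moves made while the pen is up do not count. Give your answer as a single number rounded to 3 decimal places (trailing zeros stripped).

Answer: 49

Derivation:
Executing turtle program step by step:
Start: pos=(-10,9), heading=225, pen down
FD 16: (-10,9) -> (-21.314,-2.314) [heading=225, draw]
BK 5: (-21.314,-2.314) -> (-17.778,1.222) [heading=225, draw]
FD 12: (-17.778,1.222) -> (-26.263,-7.263) [heading=225, draw]
FD 6: (-26.263,-7.263) -> (-30.506,-11.506) [heading=225, draw]
FD 10: (-30.506,-11.506) -> (-37.577,-18.577) [heading=225, draw]
RT 120: heading 225 -> 105
Final: pos=(-37.577,-18.577), heading=105, 5 segment(s) drawn

Segment lengths:
  seg 1: (-10,9) -> (-21.314,-2.314), length = 16
  seg 2: (-21.314,-2.314) -> (-17.778,1.222), length = 5
  seg 3: (-17.778,1.222) -> (-26.263,-7.263), length = 12
  seg 4: (-26.263,-7.263) -> (-30.506,-11.506), length = 6
  seg 5: (-30.506,-11.506) -> (-37.577,-18.577), length = 10
Total = 49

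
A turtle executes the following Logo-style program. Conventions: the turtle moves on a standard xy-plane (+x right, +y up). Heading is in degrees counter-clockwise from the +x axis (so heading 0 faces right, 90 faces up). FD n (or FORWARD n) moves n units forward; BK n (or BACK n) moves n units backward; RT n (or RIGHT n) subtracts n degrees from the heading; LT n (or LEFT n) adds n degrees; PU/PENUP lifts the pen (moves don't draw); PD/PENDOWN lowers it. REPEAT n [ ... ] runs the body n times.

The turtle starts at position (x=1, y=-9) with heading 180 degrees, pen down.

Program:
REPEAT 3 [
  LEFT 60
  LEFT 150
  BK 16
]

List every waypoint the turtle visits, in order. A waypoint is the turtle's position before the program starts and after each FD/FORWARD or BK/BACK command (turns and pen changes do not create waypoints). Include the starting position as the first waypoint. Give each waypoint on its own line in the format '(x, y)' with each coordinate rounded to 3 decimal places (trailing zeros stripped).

Executing turtle program step by step:
Start: pos=(1,-9), heading=180, pen down
REPEAT 3 [
  -- iteration 1/3 --
  LT 60: heading 180 -> 240
  LT 150: heading 240 -> 30
  BK 16: (1,-9) -> (-12.856,-17) [heading=30, draw]
  -- iteration 2/3 --
  LT 60: heading 30 -> 90
  LT 150: heading 90 -> 240
  BK 16: (-12.856,-17) -> (-4.856,-3.144) [heading=240, draw]
  -- iteration 3/3 --
  LT 60: heading 240 -> 300
  LT 150: heading 300 -> 90
  BK 16: (-4.856,-3.144) -> (-4.856,-19.144) [heading=90, draw]
]
Final: pos=(-4.856,-19.144), heading=90, 3 segment(s) drawn
Waypoints (4 total):
(1, -9)
(-12.856, -17)
(-4.856, -3.144)
(-4.856, -19.144)

Answer: (1, -9)
(-12.856, -17)
(-4.856, -3.144)
(-4.856, -19.144)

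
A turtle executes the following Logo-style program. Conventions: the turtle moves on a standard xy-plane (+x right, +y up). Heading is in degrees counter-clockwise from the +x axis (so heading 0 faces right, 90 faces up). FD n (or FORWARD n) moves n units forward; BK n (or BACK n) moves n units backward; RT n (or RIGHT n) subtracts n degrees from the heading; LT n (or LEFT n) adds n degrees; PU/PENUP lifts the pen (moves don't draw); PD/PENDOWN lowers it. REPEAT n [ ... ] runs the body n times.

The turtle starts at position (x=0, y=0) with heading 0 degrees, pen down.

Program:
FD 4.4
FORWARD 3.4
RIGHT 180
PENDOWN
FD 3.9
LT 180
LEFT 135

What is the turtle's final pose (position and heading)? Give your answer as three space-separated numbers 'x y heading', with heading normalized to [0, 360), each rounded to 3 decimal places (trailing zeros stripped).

Executing turtle program step by step:
Start: pos=(0,0), heading=0, pen down
FD 4.4: (0,0) -> (4.4,0) [heading=0, draw]
FD 3.4: (4.4,0) -> (7.8,0) [heading=0, draw]
RT 180: heading 0 -> 180
PD: pen down
FD 3.9: (7.8,0) -> (3.9,0) [heading=180, draw]
LT 180: heading 180 -> 0
LT 135: heading 0 -> 135
Final: pos=(3.9,0), heading=135, 3 segment(s) drawn

Answer: 3.9 0 135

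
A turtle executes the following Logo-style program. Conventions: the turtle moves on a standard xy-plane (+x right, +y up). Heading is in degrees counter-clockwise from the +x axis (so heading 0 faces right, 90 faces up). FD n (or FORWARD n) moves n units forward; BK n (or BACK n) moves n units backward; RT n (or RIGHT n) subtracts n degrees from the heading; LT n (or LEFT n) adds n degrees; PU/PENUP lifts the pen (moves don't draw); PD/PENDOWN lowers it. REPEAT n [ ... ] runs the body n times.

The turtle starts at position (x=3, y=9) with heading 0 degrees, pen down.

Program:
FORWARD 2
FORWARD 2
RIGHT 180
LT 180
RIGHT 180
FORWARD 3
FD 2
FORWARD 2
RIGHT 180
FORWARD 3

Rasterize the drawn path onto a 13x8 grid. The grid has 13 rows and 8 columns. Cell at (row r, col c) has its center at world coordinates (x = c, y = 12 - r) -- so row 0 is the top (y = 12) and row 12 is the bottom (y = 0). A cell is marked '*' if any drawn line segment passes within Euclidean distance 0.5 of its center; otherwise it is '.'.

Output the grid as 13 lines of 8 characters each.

Segment 0: (3,9) -> (5,9)
Segment 1: (5,9) -> (7,9)
Segment 2: (7,9) -> (4,9)
Segment 3: (4,9) -> (2,9)
Segment 4: (2,9) -> (0,9)
Segment 5: (0,9) -> (3,9)

Answer: ........
........
........
********
........
........
........
........
........
........
........
........
........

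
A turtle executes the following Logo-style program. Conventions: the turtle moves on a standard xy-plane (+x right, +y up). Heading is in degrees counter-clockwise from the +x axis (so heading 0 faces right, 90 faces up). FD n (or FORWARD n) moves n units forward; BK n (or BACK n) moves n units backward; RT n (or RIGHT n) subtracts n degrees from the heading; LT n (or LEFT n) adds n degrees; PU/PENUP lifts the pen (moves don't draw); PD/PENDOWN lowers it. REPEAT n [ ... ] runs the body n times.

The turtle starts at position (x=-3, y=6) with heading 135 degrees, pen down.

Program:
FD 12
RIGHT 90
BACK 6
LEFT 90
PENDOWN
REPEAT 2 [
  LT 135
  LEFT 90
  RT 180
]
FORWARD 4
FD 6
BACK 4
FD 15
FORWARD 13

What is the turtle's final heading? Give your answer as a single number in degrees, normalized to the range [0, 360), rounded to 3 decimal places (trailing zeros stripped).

Executing turtle program step by step:
Start: pos=(-3,6), heading=135, pen down
FD 12: (-3,6) -> (-11.485,14.485) [heading=135, draw]
RT 90: heading 135 -> 45
BK 6: (-11.485,14.485) -> (-15.728,10.243) [heading=45, draw]
LT 90: heading 45 -> 135
PD: pen down
REPEAT 2 [
  -- iteration 1/2 --
  LT 135: heading 135 -> 270
  LT 90: heading 270 -> 0
  RT 180: heading 0 -> 180
  -- iteration 2/2 --
  LT 135: heading 180 -> 315
  LT 90: heading 315 -> 45
  RT 180: heading 45 -> 225
]
FD 4: (-15.728,10.243) -> (-18.556,7.414) [heading=225, draw]
FD 6: (-18.556,7.414) -> (-22.799,3.172) [heading=225, draw]
BK 4: (-22.799,3.172) -> (-19.971,6) [heading=225, draw]
FD 15: (-19.971,6) -> (-30.577,-4.607) [heading=225, draw]
FD 13: (-30.577,-4.607) -> (-39.77,-13.799) [heading=225, draw]
Final: pos=(-39.77,-13.799), heading=225, 7 segment(s) drawn

Answer: 225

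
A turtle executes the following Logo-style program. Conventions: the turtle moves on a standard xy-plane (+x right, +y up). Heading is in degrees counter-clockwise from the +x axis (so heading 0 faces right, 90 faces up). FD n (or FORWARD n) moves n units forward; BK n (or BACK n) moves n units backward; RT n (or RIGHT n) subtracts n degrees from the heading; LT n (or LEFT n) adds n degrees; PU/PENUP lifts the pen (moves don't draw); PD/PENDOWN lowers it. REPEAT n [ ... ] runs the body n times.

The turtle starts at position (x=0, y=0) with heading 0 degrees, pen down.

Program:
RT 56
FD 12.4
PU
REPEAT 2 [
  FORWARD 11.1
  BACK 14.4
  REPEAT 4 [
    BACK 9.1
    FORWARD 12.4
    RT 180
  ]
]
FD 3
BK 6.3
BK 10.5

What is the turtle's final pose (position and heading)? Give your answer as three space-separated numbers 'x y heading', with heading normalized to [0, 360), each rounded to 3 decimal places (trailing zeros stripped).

Executing turtle program step by step:
Start: pos=(0,0), heading=0, pen down
RT 56: heading 0 -> 304
FD 12.4: (0,0) -> (6.934,-10.28) [heading=304, draw]
PU: pen up
REPEAT 2 [
  -- iteration 1/2 --
  FD 11.1: (6.934,-10.28) -> (13.141,-19.482) [heading=304, move]
  BK 14.4: (13.141,-19.482) -> (5.089,-7.544) [heading=304, move]
  REPEAT 4 [
    -- iteration 1/4 --
    BK 9.1: (5.089,-7.544) -> (0,0) [heading=304, move]
    FD 12.4: (0,0) -> (6.934,-10.28) [heading=304, move]
    RT 180: heading 304 -> 124
    -- iteration 2/4 --
    BK 9.1: (6.934,-10.28) -> (12.023,-17.824) [heading=124, move]
    FD 12.4: (12.023,-17.824) -> (5.089,-7.544) [heading=124, move]
    RT 180: heading 124 -> 304
    -- iteration 3/4 --
    BK 9.1: (5.089,-7.544) -> (0,0) [heading=304, move]
    FD 12.4: (0,0) -> (6.934,-10.28) [heading=304, move]
    RT 180: heading 304 -> 124
    -- iteration 4/4 --
    BK 9.1: (6.934,-10.28) -> (12.023,-17.824) [heading=124, move]
    FD 12.4: (12.023,-17.824) -> (5.089,-7.544) [heading=124, move]
    RT 180: heading 124 -> 304
  ]
  -- iteration 2/2 --
  FD 11.1: (5.089,-7.544) -> (11.296,-16.747) [heading=304, move]
  BK 14.4: (11.296,-16.747) -> (3.243,-4.808) [heading=304, move]
  REPEAT 4 [
    -- iteration 1/4 --
    BK 9.1: (3.243,-4.808) -> (-1.845,2.736) [heading=304, move]
    FD 12.4: (-1.845,2.736) -> (5.089,-7.544) [heading=304, move]
    RT 180: heading 304 -> 124
    -- iteration 2/4 --
    BK 9.1: (5.089,-7.544) -> (10.177,-15.088) [heading=124, move]
    FD 12.4: (10.177,-15.088) -> (3.243,-4.808) [heading=124, move]
    RT 180: heading 124 -> 304
    -- iteration 3/4 --
    BK 9.1: (3.243,-4.808) -> (-1.845,2.736) [heading=304, move]
    FD 12.4: (-1.845,2.736) -> (5.089,-7.544) [heading=304, move]
    RT 180: heading 304 -> 124
    -- iteration 4/4 --
    BK 9.1: (5.089,-7.544) -> (10.177,-15.088) [heading=124, move]
    FD 12.4: (10.177,-15.088) -> (3.243,-4.808) [heading=124, move]
    RT 180: heading 124 -> 304
  ]
]
FD 3: (3.243,-4.808) -> (4.921,-7.296) [heading=304, move]
BK 6.3: (4.921,-7.296) -> (1.398,-2.073) [heading=304, move]
BK 10.5: (1.398,-2.073) -> (-4.474,6.632) [heading=304, move]
Final: pos=(-4.474,6.632), heading=304, 1 segment(s) drawn

Answer: -4.474 6.632 304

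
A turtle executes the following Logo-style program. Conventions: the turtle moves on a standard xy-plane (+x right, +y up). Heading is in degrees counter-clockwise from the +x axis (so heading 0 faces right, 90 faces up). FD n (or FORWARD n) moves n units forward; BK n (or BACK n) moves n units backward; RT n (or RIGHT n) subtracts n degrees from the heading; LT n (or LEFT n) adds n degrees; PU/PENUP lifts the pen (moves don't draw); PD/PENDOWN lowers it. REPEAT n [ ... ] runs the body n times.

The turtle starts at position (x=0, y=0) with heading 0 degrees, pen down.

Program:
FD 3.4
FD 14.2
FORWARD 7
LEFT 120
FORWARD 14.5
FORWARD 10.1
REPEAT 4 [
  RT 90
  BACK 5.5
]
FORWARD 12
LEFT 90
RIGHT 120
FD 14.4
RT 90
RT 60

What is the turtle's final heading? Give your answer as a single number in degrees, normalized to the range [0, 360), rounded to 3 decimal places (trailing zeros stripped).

Answer: 300

Derivation:
Executing turtle program step by step:
Start: pos=(0,0), heading=0, pen down
FD 3.4: (0,0) -> (3.4,0) [heading=0, draw]
FD 14.2: (3.4,0) -> (17.6,0) [heading=0, draw]
FD 7: (17.6,0) -> (24.6,0) [heading=0, draw]
LT 120: heading 0 -> 120
FD 14.5: (24.6,0) -> (17.35,12.557) [heading=120, draw]
FD 10.1: (17.35,12.557) -> (12.3,21.304) [heading=120, draw]
REPEAT 4 [
  -- iteration 1/4 --
  RT 90: heading 120 -> 30
  BK 5.5: (12.3,21.304) -> (7.537,18.554) [heading=30, draw]
  -- iteration 2/4 --
  RT 90: heading 30 -> 300
  BK 5.5: (7.537,18.554) -> (4.787,23.317) [heading=300, draw]
  -- iteration 3/4 --
  RT 90: heading 300 -> 210
  BK 5.5: (4.787,23.317) -> (9.55,26.067) [heading=210, draw]
  -- iteration 4/4 --
  RT 90: heading 210 -> 120
  BK 5.5: (9.55,26.067) -> (12.3,21.304) [heading=120, draw]
]
FD 12: (12.3,21.304) -> (6.3,31.697) [heading=120, draw]
LT 90: heading 120 -> 210
RT 120: heading 210 -> 90
FD 14.4: (6.3,31.697) -> (6.3,46.097) [heading=90, draw]
RT 90: heading 90 -> 0
RT 60: heading 0 -> 300
Final: pos=(6.3,46.097), heading=300, 11 segment(s) drawn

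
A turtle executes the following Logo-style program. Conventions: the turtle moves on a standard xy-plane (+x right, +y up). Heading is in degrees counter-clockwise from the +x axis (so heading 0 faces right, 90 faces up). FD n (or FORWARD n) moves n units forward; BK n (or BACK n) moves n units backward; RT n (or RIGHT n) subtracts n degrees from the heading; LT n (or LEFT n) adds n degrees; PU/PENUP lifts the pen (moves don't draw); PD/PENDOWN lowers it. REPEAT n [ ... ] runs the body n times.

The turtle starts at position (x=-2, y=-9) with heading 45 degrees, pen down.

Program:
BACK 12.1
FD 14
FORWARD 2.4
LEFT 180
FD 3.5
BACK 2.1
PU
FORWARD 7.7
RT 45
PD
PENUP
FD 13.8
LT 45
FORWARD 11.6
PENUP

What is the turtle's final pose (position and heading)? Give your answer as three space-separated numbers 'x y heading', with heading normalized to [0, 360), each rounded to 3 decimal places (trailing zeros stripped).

Answer: -27.397 -20.597 225

Derivation:
Executing turtle program step by step:
Start: pos=(-2,-9), heading=45, pen down
BK 12.1: (-2,-9) -> (-10.556,-17.556) [heading=45, draw]
FD 14: (-10.556,-17.556) -> (-0.656,-7.656) [heading=45, draw]
FD 2.4: (-0.656,-7.656) -> (1.041,-5.959) [heading=45, draw]
LT 180: heading 45 -> 225
FD 3.5: (1.041,-5.959) -> (-1.434,-8.434) [heading=225, draw]
BK 2.1: (-1.434,-8.434) -> (0.051,-6.949) [heading=225, draw]
PU: pen up
FD 7.7: (0.051,-6.949) -> (-5.394,-12.394) [heading=225, move]
RT 45: heading 225 -> 180
PD: pen down
PU: pen up
FD 13.8: (-5.394,-12.394) -> (-19.194,-12.394) [heading=180, move]
LT 45: heading 180 -> 225
FD 11.6: (-19.194,-12.394) -> (-27.397,-20.597) [heading=225, move]
PU: pen up
Final: pos=(-27.397,-20.597), heading=225, 5 segment(s) drawn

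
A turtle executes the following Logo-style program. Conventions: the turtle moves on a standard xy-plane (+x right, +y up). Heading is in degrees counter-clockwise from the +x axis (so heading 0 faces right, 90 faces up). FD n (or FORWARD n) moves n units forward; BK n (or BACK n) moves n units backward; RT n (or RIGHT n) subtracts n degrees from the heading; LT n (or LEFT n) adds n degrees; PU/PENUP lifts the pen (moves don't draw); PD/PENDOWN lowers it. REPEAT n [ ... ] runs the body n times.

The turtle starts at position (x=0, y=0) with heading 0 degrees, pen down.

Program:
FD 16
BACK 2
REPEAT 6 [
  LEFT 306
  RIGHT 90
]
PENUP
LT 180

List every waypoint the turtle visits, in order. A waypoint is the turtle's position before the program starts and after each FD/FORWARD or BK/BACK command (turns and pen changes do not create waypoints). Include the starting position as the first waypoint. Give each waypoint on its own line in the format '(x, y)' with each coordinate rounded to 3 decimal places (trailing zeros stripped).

Answer: (0, 0)
(16, 0)
(14, 0)

Derivation:
Executing turtle program step by step:
Start: pos=(0,0), heading=0, pen down
FD 16: (0,0) -> (16,0) [heading=0, draw]
BK 2: (16,0) -> (14,0) [heading=0, draw]
REPEAT 6 [
  -- iteration 1/6 --
  LT 306: heading 0 -> 306
  RT 90: heading 306 -> 216
  -- iteration 2/6 --
  LT 306: heading 216 -> 162
  RT 90: heading 162 -> 72
  -- iteration 3/6 --
  LT 306: heading 72 -> 18
  RT 90: heading 18 -> 288
  -- iteration 4/6 --
  LT 306: heading 288 -> 234
  RT 90: heading 234 -> 144
  -- iteration 5/6 --
  LT 306: heading 144 -> 90
  RT 90: heading 90 -> 0
  -- iteration 6/6 --
  LT 306: heading 0 -> 306
  RT 90: heading 306 -> 216
]
PU: pen up
LT 180: heading 216 -> 36
Final: pos=(14,0), heading=36, 2 segment(s) drawn
Waypoints (3 total):
(0, 0)
(16, 0)
(14, 0)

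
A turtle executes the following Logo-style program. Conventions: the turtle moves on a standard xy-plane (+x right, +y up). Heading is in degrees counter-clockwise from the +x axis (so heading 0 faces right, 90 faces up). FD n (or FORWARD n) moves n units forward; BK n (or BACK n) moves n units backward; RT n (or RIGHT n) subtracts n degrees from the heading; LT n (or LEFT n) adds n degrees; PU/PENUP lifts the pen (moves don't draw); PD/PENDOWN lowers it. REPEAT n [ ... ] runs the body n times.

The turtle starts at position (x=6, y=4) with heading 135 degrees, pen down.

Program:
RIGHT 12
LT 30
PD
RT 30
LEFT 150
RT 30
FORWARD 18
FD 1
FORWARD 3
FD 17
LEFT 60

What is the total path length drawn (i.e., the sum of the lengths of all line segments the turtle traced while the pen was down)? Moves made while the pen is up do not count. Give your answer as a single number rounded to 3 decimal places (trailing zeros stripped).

Answer: 39

Derivation:
Executing turtle program step by step:
Start: pos=(6,4), heading=135, pen down
RT 12: heading 135 -> 123
LT 30: heading 123 -> 153
PD: pen down
RT 30: heading 153 -> 123
LT 150: heading 123 -> 273
RT 30: heading 273 -> 243
FD 18: (6,4) -> (-2.172,-12.038) [heading=243, draw]
FD 1: (-2.172,-12.038) -> (-2.626,-12.929) [heading=243, draw]
FD 3: (-2.626,-12.929) -> (-3.988,-15.602) [heading=243, draw]
FD 17: (-3.988,-15.602) -> (-11.706,-30.749) [heading=243, draw]
LT 60: heading 243 -> 303
Final: pos=(-11.706,-30.749), heading=303, 4 segment(s) drawn

Segment lengths:
  seg 1: (6,4) -> (-2.172,-12.038), length = 18
  seg 2: (-2.172,-12.038) -> (-2.626,-12.929), length = 1
  seg 3: (-2.626,-12.929) -> (-3.988,-15.602), length = 3
  seg 4: (-3.988,-15.602) -> (-11.706,-30.749), length = 17
Total = 39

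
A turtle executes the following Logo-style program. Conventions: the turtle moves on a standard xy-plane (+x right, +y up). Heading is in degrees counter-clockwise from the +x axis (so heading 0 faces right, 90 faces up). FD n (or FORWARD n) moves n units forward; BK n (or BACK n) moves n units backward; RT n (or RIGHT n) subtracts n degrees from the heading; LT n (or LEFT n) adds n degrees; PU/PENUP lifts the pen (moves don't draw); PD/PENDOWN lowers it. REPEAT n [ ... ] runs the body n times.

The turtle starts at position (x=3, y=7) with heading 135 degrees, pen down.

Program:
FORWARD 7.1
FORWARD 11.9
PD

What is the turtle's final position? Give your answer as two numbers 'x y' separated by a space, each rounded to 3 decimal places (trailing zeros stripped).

Executing turtle program step by step:
Start: pos=(3,7), heading=135, pen down
FD 7.1: (3,7) -> (-2.02,12.02) [heading=135, draw]
FD 11.9: (-2.02,12.02) -> (-10.435,20.435) [heading=135, draw]
PD: pen down
Final: pos=(-10.435,20.435), heading=135, 2 segment(s) drawn

Answer: -10.435 20.435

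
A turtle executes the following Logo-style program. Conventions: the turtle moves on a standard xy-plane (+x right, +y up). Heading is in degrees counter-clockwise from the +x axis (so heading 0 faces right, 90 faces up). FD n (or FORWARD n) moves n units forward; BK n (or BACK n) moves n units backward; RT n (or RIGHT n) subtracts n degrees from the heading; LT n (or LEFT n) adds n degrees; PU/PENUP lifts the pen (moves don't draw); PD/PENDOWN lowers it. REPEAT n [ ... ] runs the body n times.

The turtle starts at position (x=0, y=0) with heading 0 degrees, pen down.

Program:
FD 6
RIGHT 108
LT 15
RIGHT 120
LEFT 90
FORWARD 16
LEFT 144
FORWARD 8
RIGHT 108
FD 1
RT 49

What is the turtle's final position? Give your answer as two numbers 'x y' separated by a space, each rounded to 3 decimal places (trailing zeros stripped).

Answer: 4.807 -11.55

Derivation:
Executing turtle program step by step:
Start: pos=(0,0), heading=0, pen down
FD 6: (0,0) -> (6,0) [heading=0, draw]
RT 108: heading 0 -> 252
LT 15: heading 252 -> 267
RT 120: heading 267 -> 147
LT 90: heading 147 -> 237
FD 16: (6,0) -> (-2.714,-13.419) [heading=237, draw]
LT 144: heading 237 -> 21
FD 8: (-2.714,-13.419) -> (4.754,-10.552) [heading=21, draw]
RT 108: heading 21 -> 273
FD 1: (4.754,-10.552) -> (4.807,-11.55) [heading=273, draw]
RT 49: heading 273 -> 224
Final: pos=(4.807,-11.55), heading=224, 4 segment(s) drawn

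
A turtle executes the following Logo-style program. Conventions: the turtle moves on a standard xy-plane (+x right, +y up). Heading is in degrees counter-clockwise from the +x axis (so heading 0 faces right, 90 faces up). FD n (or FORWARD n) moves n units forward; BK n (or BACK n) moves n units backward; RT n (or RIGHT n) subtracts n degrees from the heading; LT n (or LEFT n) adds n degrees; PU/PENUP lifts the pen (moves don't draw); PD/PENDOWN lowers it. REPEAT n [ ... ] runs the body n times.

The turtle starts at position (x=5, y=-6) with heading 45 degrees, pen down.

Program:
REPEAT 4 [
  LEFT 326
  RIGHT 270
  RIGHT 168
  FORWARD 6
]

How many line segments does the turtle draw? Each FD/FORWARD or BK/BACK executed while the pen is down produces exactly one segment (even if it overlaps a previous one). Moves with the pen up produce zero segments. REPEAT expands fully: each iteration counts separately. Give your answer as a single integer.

Executing turtle program step by step:
Start: pos=(5,-6), heading=45, pen down
REPEAT 4 [
  -- iteration 1/4 --
  LT 326: heading 45 -> 11
  RT 270: heading 11 -> 101
  RT 168: heading 101 -> 293
  FD 6: (5,-6) -> (7.344,-11.523) [heading=293, draw]
  -- iteration 2/4 --
  LT 326: heading 293 -> 259
  RT 270: heading 259 -> 349
  RT 168: heading 349 -> 181
  FD 6: (7.344,-11.523) -> (1.345,-11.628) [heading=181, draw]
  -- iteration 3/4 --
  LT 326: heading 181 -> 147
  RT 270: heading 147 -> 237
  RT 168: heading 237 -> 69
  FD 6: (1.345,-11.628) -> (3.496,-6.026) [heading=69, draw]
  -- iteration 4/4 --
  LT 326: heading 69 -> 35
  RT 270: heading 35 -> 125
  RT 168: heading 125 -> 317
  FD 6: (3.496,-6.026) -> (7.884,-10.118) [heading=317, draw]
]
Final: pos=(7.884,-10.118), heading=317, 4 segment(s) drawn
Segments drawn: 4

Answer: 4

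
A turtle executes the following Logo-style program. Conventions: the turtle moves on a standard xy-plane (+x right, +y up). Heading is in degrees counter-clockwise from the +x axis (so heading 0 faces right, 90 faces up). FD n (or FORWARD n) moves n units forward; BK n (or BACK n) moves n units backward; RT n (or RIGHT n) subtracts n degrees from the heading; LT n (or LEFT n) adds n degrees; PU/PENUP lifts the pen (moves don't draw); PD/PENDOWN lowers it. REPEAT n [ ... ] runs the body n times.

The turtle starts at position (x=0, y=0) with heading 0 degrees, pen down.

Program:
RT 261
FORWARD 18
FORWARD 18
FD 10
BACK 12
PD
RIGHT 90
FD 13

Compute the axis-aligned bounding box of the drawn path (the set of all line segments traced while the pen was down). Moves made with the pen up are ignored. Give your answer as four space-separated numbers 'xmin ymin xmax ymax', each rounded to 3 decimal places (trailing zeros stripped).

Executing turtle program step by step:
Start: pos=(0,0), heading=0, pen down
RT 261: heading 0 -> 99
FD 18: (0,0) -> (-2.816,17.778) [heading=99, draw]
FD 18: (-2.816,17.778) -> (-5.632,35.557) [heading=99, draw]
FD 10: (-5.632,35.557) -> (-7.196,45.434) [heading=99, draw]
BK 12: (-7.196,45.434) -> (-5.319,33.581) [heading=99, draw]
PD: pen down
RT 90: heading 99 -> 9
FD 13: (-5.319,33.581) -> (7.521,35.615) [heading=9, draw]
Final: pos=(7.521,35.615), heading=9, 5 segment(s) drawn

Segment endpoints: x in {-7.196, -5.632, -5.319, -2.816, 0, 7.521}, y in {0, 17.778, 33.581, 35.557, 35.615, 45.434}
xmin=-7.196, ymin=0, xmax=7.521, ymax=45.434

Answer: -7.196 0 7.521 45.434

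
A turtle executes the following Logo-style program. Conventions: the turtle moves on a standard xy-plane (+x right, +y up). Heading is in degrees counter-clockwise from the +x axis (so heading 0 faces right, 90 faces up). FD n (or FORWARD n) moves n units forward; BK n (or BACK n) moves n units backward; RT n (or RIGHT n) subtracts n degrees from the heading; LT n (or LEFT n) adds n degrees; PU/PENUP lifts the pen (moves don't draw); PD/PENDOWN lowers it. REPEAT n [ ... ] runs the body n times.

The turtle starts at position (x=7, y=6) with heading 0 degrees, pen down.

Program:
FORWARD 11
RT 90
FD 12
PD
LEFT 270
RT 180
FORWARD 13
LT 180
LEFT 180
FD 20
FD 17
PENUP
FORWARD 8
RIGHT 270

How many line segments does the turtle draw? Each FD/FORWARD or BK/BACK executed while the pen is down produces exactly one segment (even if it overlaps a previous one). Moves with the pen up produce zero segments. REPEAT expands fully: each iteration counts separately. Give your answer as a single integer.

Executing turtle program step by step:
Start: pos=(7,6), heading=0, pen down
FD 11: (7,6) -> (18,6) [heading=0, draw]
RT 90: heading 0 -> 270
FD 12: (18,6) -> (18,-6) [heading=270, draw]
PD: pen down
LT 270: heading 270 -> 180
RT 180: heading 180 -> 0
FD 13: (18,-6) -> (31,-6) [heading=0, draw]
LT 180: heading 0 -> 180
LT 180: heading 180 -> 0
FD 20: (31,-6) -> (51,-6) [heading=0, draw]
FD 17: (51,-6) -> (68,-6) [heading=0, draw]
PU: pen up
FD 8: (68,-6) -> (76,-6) [heading=0, move]
RT 270: heading 0 -> 90
Final: pos=(76,-6), heading=90, 5 segment(s) drawn
Segments drawn: 5

Answer: 5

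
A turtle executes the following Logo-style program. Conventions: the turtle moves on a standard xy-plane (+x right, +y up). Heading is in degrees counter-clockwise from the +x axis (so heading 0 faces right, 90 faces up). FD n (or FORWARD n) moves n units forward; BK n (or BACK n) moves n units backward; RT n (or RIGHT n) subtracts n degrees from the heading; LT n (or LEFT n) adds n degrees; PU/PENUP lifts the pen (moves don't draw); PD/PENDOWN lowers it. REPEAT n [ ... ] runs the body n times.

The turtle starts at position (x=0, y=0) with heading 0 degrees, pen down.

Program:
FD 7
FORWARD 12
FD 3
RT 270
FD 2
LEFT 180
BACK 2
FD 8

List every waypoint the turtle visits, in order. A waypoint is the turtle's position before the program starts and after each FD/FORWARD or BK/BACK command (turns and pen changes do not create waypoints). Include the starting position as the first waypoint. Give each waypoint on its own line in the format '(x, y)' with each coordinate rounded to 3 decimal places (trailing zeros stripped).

Answer: (0, 0)
(7, 0)
(19, 0)
(22, 0)
(22, 2)
(22, 4)
(22, -4)

Derivation:
Executing turtle program step by step:
Start: pos=(0,0), heading=0, pen down
FD 7: (0,0) -> (7,0) [heading=0, draw]
FD 12: (7,0) -> (19,0) [heading=0, draw]
FD 3: (19,0) -> (22,0) [heading=0, draw]
RT 270: heading 0 -> 90
FD 2: (22,0) -> (22,2) [heading=90, draw]
LT 180: heading 90 -> 270
BK 2: (22,2) -> (22,4) [heading=270, draw]
FD 8: (22,4) -> (22,-4) [heading=270, draw]
Final: pos=(22,-4), heading=270, 6 segment(s) drawn
Waypoints (7 total):
(0, 0)
(7, 0)
(19, 0)
(22, 0)
(22, 2)
(22, 4)
(22, -4)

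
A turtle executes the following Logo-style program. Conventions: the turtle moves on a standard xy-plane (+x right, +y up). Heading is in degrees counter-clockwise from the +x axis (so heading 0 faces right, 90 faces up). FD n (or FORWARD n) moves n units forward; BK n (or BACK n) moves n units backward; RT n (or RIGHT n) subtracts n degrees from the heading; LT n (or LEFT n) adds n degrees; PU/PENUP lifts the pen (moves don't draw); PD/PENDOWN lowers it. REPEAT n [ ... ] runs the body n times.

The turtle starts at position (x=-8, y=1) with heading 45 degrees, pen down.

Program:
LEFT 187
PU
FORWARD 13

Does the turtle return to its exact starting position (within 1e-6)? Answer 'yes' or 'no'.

Answer: no

Derivation:
Executing turtle program step by step:
Start: pos=(-8,1), heading=45, pen down
LT 187: heading 45 -> 232
PU: pen up
FD 13: (-8,1) -> (-16.004,-9.244) [heading=232, move]
Final: pos=(-16.004,-9.244), heading=232, 0 segment(s) drawn

Start position: (-8, 1)
Final position: (-16.004, -9.244)
Distance = 13; >= 1e-6 -> NOT closed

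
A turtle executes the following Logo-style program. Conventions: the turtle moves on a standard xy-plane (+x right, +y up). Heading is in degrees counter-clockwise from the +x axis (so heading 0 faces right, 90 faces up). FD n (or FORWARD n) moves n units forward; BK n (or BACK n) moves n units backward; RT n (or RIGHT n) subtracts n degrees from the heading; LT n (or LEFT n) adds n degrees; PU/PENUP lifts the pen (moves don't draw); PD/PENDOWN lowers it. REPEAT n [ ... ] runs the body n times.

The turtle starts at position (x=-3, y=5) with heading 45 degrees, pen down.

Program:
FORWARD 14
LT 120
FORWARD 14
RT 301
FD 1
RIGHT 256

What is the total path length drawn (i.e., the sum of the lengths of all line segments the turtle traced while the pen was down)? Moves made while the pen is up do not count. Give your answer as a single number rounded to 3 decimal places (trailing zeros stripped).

Answer: 29

Derivation:
Executing turtle program step by step:
Start: pos=(-3,5), heading=45, pen down
FD 14: (-3,5) -> (6.899,14.899) [heading=45, draw]
LT 120: heading 45 -> 165
FD 14: (6.899,14.899) -> (-6.623,18.523) [heading=165, draw]
RT 301: heading 165 -> 224
FD 1: (-6.623,18.523) -> (-7.343,17.828) [heading=224, draw]
RT 256: heading 224 -> 328
Final: pos=(-7.343,17.828), heading=328, 3 segment(s) drawn

Segment lengths:
  seg 1: (-3,5) -> (6.899,14.899), length = 14
  seg 2: (6.899,14.899) -> (-6.623,18.523), length = 14
  seg 3: (-6.623,18.523) -> (-7.343,17.828), length = 1
Total = 29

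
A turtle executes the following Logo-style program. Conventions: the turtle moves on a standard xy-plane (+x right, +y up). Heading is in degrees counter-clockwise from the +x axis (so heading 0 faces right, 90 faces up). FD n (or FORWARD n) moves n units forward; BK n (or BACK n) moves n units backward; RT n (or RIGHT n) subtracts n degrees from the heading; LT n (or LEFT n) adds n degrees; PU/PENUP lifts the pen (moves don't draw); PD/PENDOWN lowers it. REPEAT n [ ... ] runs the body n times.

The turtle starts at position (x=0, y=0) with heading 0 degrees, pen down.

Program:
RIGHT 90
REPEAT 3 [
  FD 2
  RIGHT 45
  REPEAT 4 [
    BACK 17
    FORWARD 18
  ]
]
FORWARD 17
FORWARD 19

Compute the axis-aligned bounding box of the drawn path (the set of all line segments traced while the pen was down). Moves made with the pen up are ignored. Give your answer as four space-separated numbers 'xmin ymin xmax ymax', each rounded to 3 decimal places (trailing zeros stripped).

Answer: -38.527 -18.263 12.757 22.042

Derivation:
Executing turtle program step by step:
Start: pos=(0,0), heading=0, pen down
RT 90: heading 0 -> 270
REPEAT 3 [
  -- iteration 1/3 --
  FD 2: (0,0) -> (0,-2) [heading=270, draw]
  RT 45: heading 270 -> 225
  REPEAT 4 [
    -- iteration 1/4 --
    BK 17: (0,-2) -> (12.021,10.021) [heading=225, draw]
    FD 18: (12.021,10.021) -> (-0.707,-2.707) [heading=225, draw]
    -- iteration 2/4 --
    BK 17: (-0.707,-2.707) -> (11.314,9.314) [heading=225, draw]
    FD 18: (11.314,9.314) -> (-1.414,-3.414) [heading=225, draw]
    -- iteration 3/4 --
    BK 17: (-1.414,-3.414) -> (10.607,8.607) [heading=225, draw]
    FD 18: (10.607,8.607) -> (-2.121,-4.121) [heading=225, draw]
    -- iteration 4/4 --
    BK 17: (-2.121,-4.121) -> (9.899,7.899) [heading=225, draw]
    FD 18: (9.899,7.899) -> (-2.828,-4.828) [heading=225, draw]
  ]
  -- iteration 2/3 --
  FD 2: (-2.828,-4.828) -> (-4.243,-6.243) [heading=225, draw]
  RT 45: heading 225 -> 180
  REPEAT 4 [
    -- iteration 1/4 --
    BK 17: (-4.243,-6.243) -> (12.757,-6.243) [heading=180, draw]
    FD 18: (12.757,-6.243) -> (-5.243,-6.243) [heading=180, draw]
    -- iteration 2/4 --
    BK 17: (-5.243,-6.243) -> (11.757,-6.243) [heading=180, draw]
    FD 18: (11.757,-6.243) -> (-6.243,-6.243) [heading=180, draw]
    -- iteration 3/4 --
    BK 17: (-6.243,-6.243) -> (10.757,-6.243) [heading=180, draw]
    FD 18: (10.757,-6.243) -> (-7.243,-6.243) [heading=180, draw]
    -- iteration 4/4 --
    BK 17: (-7.243,-6.243) -> (9.757,-6.243) [heading=180, draw]
    FD 18: (9.757,-6.243) -> (-8.243,-6.243) [heading=180, draw]
  ]
  -- iteration 3/3 --
  FD 2: (-8.243,-6.243) -> (-10.243,-6.243) [heading=180, draw]
  RT 45: heading 180 -> 135
  REPEAT 4 [
    -- iteration 1/4 --
    BK 17: (-10.243,-6.243) -> (1.778,-18.263) [heading=135, draw]
    FD 18: (1.778,-18.263) -> (-10.95,-5.536) [heading=135, draw]
    -- iteration 2/4 --
    BK 17: (-10.95,-5.536) -> (1.071,-17.556) [heading=135, draw]
    FD 18: (1.071,-17.556) -> (-11.657,-4.828) [heading=135, draw]
    -- iteration 3/4 --
    BK 17: (-11.657,-4.828) -> (0.364,-16.849) [heading=135, draw]
    FD 18: (0.364,-16.849) -> (-12.364,-4.121) [heading=135, draw]
    -- iteration 4/4 --
    BK 17: (-12.364,-4.121) -> (-0.343,-16.142) [heading=135, draw]
    FD 18: (-0.343,-16.142) -> (-13.071,-3.414) [heading=135, draw]
  ]
]
FD 17: (-13.071,-3.414) -> (-25.092,8.607) [heading=135, draw]
FD 19: (-25.092,8.607) -> (-38.527,22.042) [heading=135, draw]
Final: pos=(-38.527,22.042), heading=135, 29 segment(s) drawn

Segment endpoints: x in {-38.527, -25.092, -13.071, -12.364, -11.657, -10.95, -10.243, -8.243, -7.243, -6.243, -5.243, -4.243, -2.828, -2.121, -1.414, -0.707, -0.343, 0, 0, 0.364, 1.071, 1.778, 9.757, 9.899, 10.607, 10.757, 11.314, 11.757, 12.021, 12.757}, y in {-18.263, -17.556, -16.849, -16.142, -6.243, -6.243, -5.536, -4.828, -4.828, -4.121, -4.121, -3.414, -2.707, -2, 0, 7.899, 8.607, 8.607, 9.314, 10.021, 22.042}
xmin=-38.527, ymin=-18.263, xmax=12.757, ymax=22.042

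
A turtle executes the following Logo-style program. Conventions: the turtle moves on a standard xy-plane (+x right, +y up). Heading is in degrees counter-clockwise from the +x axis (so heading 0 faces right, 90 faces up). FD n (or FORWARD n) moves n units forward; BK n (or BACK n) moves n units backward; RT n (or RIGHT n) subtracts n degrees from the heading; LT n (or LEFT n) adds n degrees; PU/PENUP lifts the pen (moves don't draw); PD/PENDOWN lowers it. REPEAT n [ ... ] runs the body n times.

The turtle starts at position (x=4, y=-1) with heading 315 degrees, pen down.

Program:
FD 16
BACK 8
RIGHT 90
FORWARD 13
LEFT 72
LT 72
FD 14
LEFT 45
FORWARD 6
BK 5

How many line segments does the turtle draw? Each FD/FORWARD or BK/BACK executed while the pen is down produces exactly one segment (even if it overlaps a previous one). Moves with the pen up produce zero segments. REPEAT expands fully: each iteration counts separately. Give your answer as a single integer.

Executing turtle program step by step:
Start: pos=(4,-1), heading=315, pen down
FD 16: (4,-1) -> (15.314,-12.314) [heading=315, draw]
BK 8: (15.314,-12.314) -> (9.657,-6.657) [heading=315, draw]
RT 90: heading 315 -> 225
FD 13: (9.657,-6.657) -> (0.464,-15.849) [heading=225, draw]
LT 72: heading 225 -> 297
LT 72: heading 297 -> 9
FD 14: (0.464,-15.849) -> (14.292,-13.659) [heading=9, draw]
LT 45: heading 9 -> 54
FD 6: (14.292,-13.659) -> (17.819,-8.805) [heading=54, draw]
BK 5: (17.819,-8.805) -> (14.88,-12.85) [heading=54, draw]
Final: pos=(14.88,-12.85), heading=54, 6 segment(s) drawn
Segments drawn: 6

Answer: 6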